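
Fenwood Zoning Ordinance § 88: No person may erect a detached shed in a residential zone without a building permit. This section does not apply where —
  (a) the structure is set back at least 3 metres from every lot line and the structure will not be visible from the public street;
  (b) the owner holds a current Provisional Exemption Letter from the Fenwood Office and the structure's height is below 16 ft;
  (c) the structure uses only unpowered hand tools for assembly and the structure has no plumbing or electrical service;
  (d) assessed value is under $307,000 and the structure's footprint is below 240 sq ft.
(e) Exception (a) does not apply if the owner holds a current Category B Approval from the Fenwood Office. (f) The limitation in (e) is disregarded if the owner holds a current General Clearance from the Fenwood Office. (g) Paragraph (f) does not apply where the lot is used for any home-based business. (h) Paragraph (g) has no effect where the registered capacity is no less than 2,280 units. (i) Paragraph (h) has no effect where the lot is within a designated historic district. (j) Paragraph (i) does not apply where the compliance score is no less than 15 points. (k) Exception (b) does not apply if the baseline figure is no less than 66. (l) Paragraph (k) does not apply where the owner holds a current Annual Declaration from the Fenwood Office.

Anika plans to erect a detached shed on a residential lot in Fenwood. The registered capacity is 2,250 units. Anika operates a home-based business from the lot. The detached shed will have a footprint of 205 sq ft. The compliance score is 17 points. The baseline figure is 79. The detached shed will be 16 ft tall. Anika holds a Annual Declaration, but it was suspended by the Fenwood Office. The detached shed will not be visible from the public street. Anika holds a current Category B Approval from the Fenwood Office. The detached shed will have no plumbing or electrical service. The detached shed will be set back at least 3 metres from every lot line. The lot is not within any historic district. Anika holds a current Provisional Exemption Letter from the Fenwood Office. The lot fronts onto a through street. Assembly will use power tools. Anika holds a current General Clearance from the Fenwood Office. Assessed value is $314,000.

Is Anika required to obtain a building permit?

Exception (a)'s conditions are all satisfied: the setback is at least 3 m on every side; the structure will not be visible from the street. But applying paragraphs (e)–(j): (e) is engaged — a current Category B Approval is held. (f) would limit (e) — a current General Clearance is held — but (g) sets (f) aside: (g) operates — a home-based business operates on the lot. (h), which would lift (g), does not operate here — the registered capacity is 2,250 units, short of 2,280 units. Exception (a) does not apply.
Exception (b) requires that the structure's height is below 16 ft; but the structure's height is 16 ft, not below 16 ft, so (b) is unavailable.
Exception (c) fails — assembly uses power tools.
Exception (d) does not apply: assessed value is $314,000, not under $307,000.
No exception is made out. Anika falls within the general rule.

Yes — Anika must obtain a building permit.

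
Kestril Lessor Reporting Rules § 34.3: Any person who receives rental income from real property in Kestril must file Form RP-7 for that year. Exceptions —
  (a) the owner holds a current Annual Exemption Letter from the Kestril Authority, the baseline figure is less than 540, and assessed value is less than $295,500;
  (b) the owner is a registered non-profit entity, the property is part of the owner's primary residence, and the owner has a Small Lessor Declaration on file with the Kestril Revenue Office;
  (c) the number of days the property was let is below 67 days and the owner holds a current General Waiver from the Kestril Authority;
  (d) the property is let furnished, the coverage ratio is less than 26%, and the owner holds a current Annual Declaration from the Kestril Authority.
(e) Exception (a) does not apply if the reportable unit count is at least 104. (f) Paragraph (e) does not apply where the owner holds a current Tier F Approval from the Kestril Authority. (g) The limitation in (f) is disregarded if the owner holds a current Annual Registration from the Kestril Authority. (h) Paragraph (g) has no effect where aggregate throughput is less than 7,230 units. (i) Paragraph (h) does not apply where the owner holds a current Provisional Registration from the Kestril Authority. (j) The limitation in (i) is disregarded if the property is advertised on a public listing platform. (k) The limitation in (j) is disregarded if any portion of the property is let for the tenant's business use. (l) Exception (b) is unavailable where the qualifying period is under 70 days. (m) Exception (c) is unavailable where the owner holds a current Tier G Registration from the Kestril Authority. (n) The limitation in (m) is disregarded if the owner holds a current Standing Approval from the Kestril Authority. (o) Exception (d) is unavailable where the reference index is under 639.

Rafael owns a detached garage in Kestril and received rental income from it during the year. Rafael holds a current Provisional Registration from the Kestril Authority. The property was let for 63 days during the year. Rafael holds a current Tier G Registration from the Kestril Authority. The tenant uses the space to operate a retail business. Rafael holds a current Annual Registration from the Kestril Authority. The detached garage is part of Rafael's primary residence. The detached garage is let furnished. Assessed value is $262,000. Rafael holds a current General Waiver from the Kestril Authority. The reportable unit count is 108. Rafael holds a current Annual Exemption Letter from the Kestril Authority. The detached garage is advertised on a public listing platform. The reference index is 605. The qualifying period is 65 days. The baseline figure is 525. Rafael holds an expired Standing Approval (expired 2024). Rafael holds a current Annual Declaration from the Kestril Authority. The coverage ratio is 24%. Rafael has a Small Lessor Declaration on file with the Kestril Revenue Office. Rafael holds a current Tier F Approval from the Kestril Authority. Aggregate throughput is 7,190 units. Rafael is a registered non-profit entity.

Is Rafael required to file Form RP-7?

Yes — Rafael must file Form RP-7.

Exception (a): a current Annual Exemption Letter is held; the baseline figure is 525, less than the 540 limit; assessed value is $262,000, less than the $295,500 limit — every condition holds. Turning to paragraphs (e)–(k): (e) operates against (a): the reportable unit count is 108, meeting the 104 threshold. (f) would limit (e) — a current Tier F Approval is held — but (g) sets (f) aside: (g) operates against (f): a current Annual Registration is held. (h) would limit (g) — aggregate throughput is 7,190 units, less than the 7,230 units limit — but (i) sets (h) aside: (i) applies — a current Provisional Registration is held. (j) operates (the property is publicly advertised), but yields to (k): (k) operates against (j): the space is let for business use. Exception (a) does not apply.
Exception (b) is satisfied on its face — Rafael is a registered non-profit; the detached garage is part of the primary residence; a Small Lessor Declaration is on file. However, paragraph (l) must be considered: (l) operates against (b): the qualifying period is 65 days, under the 70 days limit. Exception (b) does not apply.
All of (c)'s requirements are met (the number of days the property was let is 63 days, below the 67 days limit; a current General Waiver is held). But: (m) is engaged — a current Tier G Registration is held. (n) is inapplicable (no current Standing Approval is held), so (m) stands. So (c) is unavailable.
Exception (d) is satisfied on its face — the property is let furnished; the coverage ratio is 24%, less than the 26% limit; a current Annual Declaration is held. But applying paragraph (o): (o) operates — the reference index is 605, under the 639 limit. So (d) is unavailable.
No exception applies. The general rule governs.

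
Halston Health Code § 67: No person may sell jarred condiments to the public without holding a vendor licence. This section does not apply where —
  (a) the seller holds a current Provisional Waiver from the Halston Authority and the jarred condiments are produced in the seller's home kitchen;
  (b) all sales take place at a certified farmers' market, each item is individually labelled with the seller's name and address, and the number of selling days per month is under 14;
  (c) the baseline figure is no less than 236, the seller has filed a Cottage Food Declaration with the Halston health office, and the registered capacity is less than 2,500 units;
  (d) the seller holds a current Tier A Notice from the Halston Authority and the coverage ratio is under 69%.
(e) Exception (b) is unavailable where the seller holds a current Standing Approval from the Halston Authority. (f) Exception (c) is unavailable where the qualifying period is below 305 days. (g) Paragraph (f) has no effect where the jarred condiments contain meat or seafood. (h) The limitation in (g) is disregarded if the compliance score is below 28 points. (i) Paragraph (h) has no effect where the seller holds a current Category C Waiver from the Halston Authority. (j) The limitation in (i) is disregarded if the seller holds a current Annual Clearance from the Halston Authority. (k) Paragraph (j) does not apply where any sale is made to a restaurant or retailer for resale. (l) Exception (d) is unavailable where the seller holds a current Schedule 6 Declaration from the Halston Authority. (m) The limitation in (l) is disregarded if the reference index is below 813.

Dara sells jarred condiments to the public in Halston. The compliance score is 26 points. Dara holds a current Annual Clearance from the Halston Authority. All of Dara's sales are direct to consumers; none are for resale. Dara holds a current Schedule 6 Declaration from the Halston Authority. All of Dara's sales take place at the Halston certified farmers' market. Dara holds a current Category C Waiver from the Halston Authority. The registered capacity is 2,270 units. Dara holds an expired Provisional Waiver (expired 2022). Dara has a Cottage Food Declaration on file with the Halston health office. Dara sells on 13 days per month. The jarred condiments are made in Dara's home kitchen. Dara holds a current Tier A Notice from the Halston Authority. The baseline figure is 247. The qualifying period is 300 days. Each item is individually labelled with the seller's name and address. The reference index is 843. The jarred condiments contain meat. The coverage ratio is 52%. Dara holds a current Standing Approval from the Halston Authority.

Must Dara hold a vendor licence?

Yes — Dara must hold a vendor licence.

Exception (a) does not apply: there is no Provisional Waiver in force.
All of (b)'s requirements are met (all sales are at a certified farmers' market; items are individually labelled; the number of selling days per month is 13, under the 14 limit). However, paragraph (e) must be considered: (e) is triggered — a current Standing Approval is held. (b) is therefore removed.
All of (c)'s requirements are met (the baseline figure is 247, meeting the 236 threshold; a Cottage Food Declaration is on file; the registered capacity is 2,270 units, less than the 2,500 units limit). However, paragraphs (f)–(k) must be considered: (f) operates against (c): the qualifying period is 300 days, below the 305 days limit. (g) would limit (f) — the jarred condiments contain meat — but (h) sets (g) aside: (h) is triggered — the compliance score is 26 points, below the 28 points limit. (i) would limit (h) — a current Category C Waiver is held — but (j) sets (i) aside: (j) operates against (i): a current Annual Clearance is held. (k) is not engaged (no sales are for resale), so (j) stands. Exception (c) does not apply.
Exception (d) is satisfied on its face — a current Tier A Notice is held; the coverage ratio is 52%, under the 69% limit. Turning to paragraphs (l)–(m): (l) is engaged — a current Schedule 6 Declaration is held. (m), which would lift (l), is not engaged — the reference index is 843, not below 813. (d) is therefore removed.
No exception is made out. Dara falls within the general rule.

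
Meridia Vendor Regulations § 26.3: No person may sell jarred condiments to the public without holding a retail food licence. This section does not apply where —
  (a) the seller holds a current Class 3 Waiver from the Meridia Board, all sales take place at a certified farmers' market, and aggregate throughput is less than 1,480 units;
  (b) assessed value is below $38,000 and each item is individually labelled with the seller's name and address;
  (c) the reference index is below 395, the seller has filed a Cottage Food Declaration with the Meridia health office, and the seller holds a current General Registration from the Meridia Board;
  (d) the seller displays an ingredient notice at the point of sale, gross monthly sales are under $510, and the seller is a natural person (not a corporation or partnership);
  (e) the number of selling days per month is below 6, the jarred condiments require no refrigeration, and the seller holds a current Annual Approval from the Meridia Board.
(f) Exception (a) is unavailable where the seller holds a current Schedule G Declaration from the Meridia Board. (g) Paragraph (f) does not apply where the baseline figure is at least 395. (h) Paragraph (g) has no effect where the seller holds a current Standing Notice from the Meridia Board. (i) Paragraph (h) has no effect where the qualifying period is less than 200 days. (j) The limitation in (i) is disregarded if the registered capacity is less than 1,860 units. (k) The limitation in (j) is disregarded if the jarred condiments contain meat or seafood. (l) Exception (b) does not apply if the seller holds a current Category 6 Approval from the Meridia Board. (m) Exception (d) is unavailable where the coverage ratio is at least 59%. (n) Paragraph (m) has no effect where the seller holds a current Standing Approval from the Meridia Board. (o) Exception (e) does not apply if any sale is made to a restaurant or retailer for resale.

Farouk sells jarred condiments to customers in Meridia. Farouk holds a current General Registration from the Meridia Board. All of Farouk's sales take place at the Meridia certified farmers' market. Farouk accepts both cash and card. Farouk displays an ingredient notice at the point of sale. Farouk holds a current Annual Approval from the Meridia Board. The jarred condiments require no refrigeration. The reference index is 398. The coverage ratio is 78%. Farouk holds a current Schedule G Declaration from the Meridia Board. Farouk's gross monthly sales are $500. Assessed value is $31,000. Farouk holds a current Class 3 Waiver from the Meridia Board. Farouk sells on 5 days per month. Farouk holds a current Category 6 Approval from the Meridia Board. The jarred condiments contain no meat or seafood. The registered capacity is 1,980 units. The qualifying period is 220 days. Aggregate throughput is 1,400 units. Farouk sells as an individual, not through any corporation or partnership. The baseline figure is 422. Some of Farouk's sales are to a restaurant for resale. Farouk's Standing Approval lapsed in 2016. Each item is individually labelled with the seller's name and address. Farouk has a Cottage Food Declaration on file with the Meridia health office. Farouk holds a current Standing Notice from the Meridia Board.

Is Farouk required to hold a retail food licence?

Yes — Farouk must hold a retail food licence.

Exception (a) is satisfied on its face — a current Class 3 Waiver is held; all sales are at a certified farmers' market; aggregate throughput is 1,400 units, less than the 1,480 units limit. However, paragraphs (f)–(k) must be considered: (f) is triggered — a current Schedule G Declaration is held. (g) would limit (f) — the baseline figure is 422, meeting the 395 threshold — but (h) sets (g) aside: (h) operates — a current Standing Notice is held. (i), which would lift (h), is not engaged — the qualifying period is 220 days, not less than 200 days. Exception (a) does not apply.
Exception (b): assessed value is $31,000, below the $38,000 limit; items are individually labelled — every condition holds. But applying paragraph (l): (l) is triggered — a current Category 6 Approval is held. (b) is therefore removed.
Exception (c) fails — the reference index is 398, not below 395.
Exception (d): an ingredient notice is displayed; gross monthly sales are $500, under the $510 limit; the seller is a natural person — every condition holds. Turning to paragraphs (m)–(n): (m) is engaged — the coverage ratio is 78%, meeting the 59% threshold. (n) is not triggered (no current Standing Approval is held), so (m) stands. (d) is therefore removed.
Exception (e) is satisfied on its face — the number of selling days per month is 5, below the 6 limit; the jarred condiments are shelf-stable; a current Annual Approval is held. Turning to paragraph (o): (o) is engaged — some sales are to a restaurant for resale. So (e) is unavailable.
Every exception is unavailable, so the rule governs.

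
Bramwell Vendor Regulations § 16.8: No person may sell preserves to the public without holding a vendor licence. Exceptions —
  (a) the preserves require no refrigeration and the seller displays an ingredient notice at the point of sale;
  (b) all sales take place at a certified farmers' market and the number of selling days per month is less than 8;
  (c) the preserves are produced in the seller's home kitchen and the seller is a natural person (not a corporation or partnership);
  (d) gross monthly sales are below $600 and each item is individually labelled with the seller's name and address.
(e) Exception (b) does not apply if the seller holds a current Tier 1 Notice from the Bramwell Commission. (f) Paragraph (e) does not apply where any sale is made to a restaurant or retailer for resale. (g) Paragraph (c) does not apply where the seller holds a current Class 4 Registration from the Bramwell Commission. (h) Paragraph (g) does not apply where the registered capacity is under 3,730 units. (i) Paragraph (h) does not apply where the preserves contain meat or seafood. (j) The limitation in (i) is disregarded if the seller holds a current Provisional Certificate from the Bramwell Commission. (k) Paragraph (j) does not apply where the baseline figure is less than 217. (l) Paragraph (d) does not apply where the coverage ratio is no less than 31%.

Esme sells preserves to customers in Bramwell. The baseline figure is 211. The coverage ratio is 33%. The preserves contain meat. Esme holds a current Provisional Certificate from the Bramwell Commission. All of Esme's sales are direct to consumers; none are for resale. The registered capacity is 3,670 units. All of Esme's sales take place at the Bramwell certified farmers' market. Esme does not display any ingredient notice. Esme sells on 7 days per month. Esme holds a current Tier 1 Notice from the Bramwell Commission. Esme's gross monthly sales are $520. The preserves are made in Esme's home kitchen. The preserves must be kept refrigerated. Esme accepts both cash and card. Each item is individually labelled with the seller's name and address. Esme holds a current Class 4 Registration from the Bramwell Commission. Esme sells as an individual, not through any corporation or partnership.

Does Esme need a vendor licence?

Exception (a) fails — the preserves require refrigeration.
Exception (b) is satisfied on its face — all sales are at a certified farmers' market; the number of selling days per month is 7, less than the 8 limit. But applying paragraphs (e)–(f): (e) operates against (b): a current Tier 1 Notice is held. (f) is inapplicable (no sales are for resale), so (e) stands. (b) is therefore removed.
Exception (c)'s conditions are all satisfied: the preserves are home-kitchen produced; the seller is a natural person. However, paragraphs (g)–(k) must be considered: (g) operates against (c): a current Class 4 Registration is held. (h) would limit (g) — the registered capacity is 3,670 units, under the 3,730 units limit — but (i) sets (h) aside: (i) is engaged — the preserves contain meat. (j) would limit (i) — a current Provisional Certificate is held — but (k) sets (j) aside: (k) operates against (j): the baseline figure is 211, less than the 217 limit. Exception (c) does not apply.
Exception (d): gross monthly sales are $520, below the $600 limit; items are individually labelled — every condition holds. Turning to paragraph (l): (l) operates — the coverage ratio is 33%, meeting the 31% threshold. So (d) is unavailable.
No exception displaces § 16.8.

Yes — Esme must hold a vendor licence.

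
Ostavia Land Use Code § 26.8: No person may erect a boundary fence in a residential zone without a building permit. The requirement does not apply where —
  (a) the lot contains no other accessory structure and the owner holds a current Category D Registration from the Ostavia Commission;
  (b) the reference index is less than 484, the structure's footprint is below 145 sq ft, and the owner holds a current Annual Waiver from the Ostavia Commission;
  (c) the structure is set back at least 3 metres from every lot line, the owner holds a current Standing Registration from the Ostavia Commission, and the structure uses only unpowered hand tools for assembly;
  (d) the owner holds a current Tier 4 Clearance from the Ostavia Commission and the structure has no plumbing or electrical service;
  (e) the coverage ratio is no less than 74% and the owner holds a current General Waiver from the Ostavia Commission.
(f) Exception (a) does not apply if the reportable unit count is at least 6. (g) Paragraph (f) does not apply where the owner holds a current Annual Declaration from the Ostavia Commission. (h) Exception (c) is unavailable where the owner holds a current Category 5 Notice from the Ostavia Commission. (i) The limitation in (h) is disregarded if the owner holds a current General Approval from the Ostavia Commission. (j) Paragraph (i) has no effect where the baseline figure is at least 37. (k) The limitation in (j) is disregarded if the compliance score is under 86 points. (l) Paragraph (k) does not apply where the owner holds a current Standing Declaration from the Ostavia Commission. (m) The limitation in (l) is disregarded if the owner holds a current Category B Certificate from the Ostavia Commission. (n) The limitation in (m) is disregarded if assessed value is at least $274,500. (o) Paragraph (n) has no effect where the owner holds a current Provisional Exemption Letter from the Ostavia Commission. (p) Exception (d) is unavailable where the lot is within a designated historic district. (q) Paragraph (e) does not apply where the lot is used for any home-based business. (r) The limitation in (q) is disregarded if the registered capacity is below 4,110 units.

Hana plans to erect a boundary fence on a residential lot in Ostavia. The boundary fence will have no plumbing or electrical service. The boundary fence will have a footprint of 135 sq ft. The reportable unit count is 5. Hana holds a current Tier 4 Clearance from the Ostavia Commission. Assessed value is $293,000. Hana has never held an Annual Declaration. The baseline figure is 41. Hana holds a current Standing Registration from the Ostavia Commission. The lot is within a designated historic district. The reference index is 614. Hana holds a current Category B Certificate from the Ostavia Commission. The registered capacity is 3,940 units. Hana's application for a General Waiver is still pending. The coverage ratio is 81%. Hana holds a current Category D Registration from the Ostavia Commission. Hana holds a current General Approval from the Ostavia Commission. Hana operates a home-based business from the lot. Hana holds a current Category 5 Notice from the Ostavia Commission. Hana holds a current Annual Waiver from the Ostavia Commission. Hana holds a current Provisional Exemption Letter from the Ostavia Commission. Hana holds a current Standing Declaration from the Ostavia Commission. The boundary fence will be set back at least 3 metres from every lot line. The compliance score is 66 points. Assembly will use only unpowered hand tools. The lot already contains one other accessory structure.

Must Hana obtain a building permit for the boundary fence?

No — exception (c) applies; Hana does not need a building permit.

Exception (a) requires that the lot contains no other accessory structure; but the lot already has another accessory structure, so (a) is unavailable.
Exception (b) fails — the reference index is 614, not less than 484.
Exception (c) is satisfied on its face — the setback is at least 3 m on every side; a current Standing Registration is held; assembly uses only hand tools. Under paragraphs (h)–(o): (h) operates (a current Category 5 Notice is held), but yields to (i): (i) operates against (h): a current General Approval is held. (j) is triggered (the baseline figure is 41, meeting the 37 threshold), but yields to (k): (k) operates — the compliance score is 66 points, under the 86 points limit. (l) would limit (k) — a current Standing Declaration is held — but (m) sets (l) aside: (m) is engaged — a current Category B Certificate is held. (n) is engaged (assessed value is $293,000, meeting the $274,500 threshold), but is displaced by (o): (o) applies — a current Provisional Exemption Letter is held. So (c) applies.
All of (d)'s requirements are met (a current Tier 4 Clearance is held; there is no plumbing or electrical service). But applying paragraph (p): (p) operates against (d): the lot is in a historic district. (d) is therefore removed.
Exception (e) requires that the owner holds a current General Waiver from the Ostavia Commission; but the General Waiver is not current, so (e) is unavailable.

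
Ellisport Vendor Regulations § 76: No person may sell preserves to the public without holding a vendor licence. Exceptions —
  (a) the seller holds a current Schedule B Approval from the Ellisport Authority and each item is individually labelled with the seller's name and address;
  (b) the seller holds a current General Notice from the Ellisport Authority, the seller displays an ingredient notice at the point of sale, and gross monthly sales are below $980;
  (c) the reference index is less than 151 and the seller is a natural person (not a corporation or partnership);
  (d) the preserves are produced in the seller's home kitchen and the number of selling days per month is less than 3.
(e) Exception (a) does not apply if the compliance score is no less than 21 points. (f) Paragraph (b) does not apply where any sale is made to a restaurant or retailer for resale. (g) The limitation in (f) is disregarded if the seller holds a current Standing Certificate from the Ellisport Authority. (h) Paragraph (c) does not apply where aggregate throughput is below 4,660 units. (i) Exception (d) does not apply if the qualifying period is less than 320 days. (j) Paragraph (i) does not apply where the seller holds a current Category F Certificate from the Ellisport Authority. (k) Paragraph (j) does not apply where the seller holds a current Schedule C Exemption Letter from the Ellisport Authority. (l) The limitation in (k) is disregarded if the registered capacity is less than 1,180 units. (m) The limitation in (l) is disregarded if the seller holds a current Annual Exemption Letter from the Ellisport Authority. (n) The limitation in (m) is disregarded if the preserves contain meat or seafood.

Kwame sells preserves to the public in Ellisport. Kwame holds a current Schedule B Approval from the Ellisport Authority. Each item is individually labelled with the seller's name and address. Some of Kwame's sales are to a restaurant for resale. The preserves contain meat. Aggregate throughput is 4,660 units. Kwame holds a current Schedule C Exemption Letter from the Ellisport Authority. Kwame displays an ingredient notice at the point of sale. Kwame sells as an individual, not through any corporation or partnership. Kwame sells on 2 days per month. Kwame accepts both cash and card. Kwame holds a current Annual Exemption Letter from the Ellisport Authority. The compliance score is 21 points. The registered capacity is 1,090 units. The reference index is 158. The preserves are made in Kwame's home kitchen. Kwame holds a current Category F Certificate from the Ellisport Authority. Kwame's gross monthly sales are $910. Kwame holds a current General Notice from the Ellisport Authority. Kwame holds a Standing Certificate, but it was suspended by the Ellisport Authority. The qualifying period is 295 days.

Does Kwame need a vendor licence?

No — exception (d) applies; Kwame is not required to hold a vendor licence.

Exception (a): a current Schedule B Approval is held; items are individually labelled — every condition holds. But: (e) operates — the compliance score is 21 points, meeting the 21 points threshold. Exception (a) does not apply.
All of (b)'s requirements are met (a current General Notice is held; an ingredient notice is displayed; gross monthly sales are $910, below the $980 limit). However, paragraphs (f)–(g) must be considered: (f) applies — some sales are to a restaurant for resale. (g), which would lift (f), is not triggered — there is no Standing Certificate in force. So (b) is unavailable.
Exception (c) fails — the reference index is 158, not less than 151.
Exception (d): the preserves are home-kitchen produced; the number of selling days per month is 2, less than the 3 limit — every condition holds. Considering the limiting provisions: (i) is triggered (the qualifying period is 295 days, less than the 320 days limit), but is itself disapplied by (j): (j) operates against (i): a current Category F Certificate is held. (k) operates (a current Schedule C Exemption Letter is held), but is itself disapplied by (l): (l) operates — the registered capacity is 1,090 units, less than the 1,180 units limit. (m) would limit (l) — a current Annual Exemption Letter is held — but (n) sets (m) aside: (n) is engaged — the preserves contain meat. So (d) applies.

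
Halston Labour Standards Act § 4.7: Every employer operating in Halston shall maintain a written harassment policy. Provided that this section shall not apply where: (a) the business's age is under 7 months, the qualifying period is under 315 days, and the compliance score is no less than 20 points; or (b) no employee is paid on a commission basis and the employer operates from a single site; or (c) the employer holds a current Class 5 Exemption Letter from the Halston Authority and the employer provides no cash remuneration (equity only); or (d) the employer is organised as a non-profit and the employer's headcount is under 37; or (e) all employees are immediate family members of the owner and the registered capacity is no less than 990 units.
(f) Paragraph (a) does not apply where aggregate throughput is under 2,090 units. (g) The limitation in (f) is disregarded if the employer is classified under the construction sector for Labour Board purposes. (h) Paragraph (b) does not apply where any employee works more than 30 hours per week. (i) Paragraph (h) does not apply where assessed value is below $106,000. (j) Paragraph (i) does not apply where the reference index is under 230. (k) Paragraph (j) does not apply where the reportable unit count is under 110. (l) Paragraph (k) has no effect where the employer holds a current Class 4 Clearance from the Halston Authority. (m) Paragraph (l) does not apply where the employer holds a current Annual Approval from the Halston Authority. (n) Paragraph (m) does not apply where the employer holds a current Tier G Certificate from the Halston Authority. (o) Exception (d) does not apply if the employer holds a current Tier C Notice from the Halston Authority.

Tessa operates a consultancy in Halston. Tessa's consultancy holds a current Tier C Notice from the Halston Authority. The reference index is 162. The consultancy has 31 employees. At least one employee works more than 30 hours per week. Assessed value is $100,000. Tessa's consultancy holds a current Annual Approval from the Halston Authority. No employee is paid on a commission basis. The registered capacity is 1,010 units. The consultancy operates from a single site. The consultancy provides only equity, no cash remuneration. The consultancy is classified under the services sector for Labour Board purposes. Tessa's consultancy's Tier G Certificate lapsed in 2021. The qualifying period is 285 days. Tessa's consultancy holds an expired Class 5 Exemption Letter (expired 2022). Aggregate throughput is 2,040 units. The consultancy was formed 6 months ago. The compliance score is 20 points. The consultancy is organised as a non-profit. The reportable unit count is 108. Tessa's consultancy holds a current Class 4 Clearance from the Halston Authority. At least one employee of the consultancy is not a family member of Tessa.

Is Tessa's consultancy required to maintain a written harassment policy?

Exception (a): the business's age is 6 months, under the 7 months limit; the qualifying period is 285 days, under the 315 days limit; the compliance score is 20 points, meeting the 20 points threshold — every condition holds. But applying paragraphs (f)–(g): (f) operates — aggregate throughput is 2,040 units, under the 2,090 units limit. (g) is not engaged (the consultancy is classified under the services sector), so (f) stands. (a) is therefore removed.
All of (b)'s requirements are met (no employee is paid on commission; the employer operates from a single site). Considering the limiting provisions: (h) operates (at least one employee exceeds 30 hours/week), but is set aside by (i): (i) operates against (h): assessed value is $100,000, below the $106,000 limit. (j) is triggered (the reference index is 162, under the 230 limit), but is itself disapplied by (k): (k) applies — the reportable unit count is 108, under the 110 limit. (l) is triggered (a current Class 4 Clearance is held), but is set aside by (m): (m) operates against (l): a current Annual Approval is held. (n), which would lift (m), is not triggered — no current Tier G Certificate is held. Exception (b) stands.
Exception (c) does not apply: the Class 5 Exemption Letter is not current.
Exception (d): the employer is a non-profit; the employer's headcount is 31, under the 37 limit — every condition holds. But applying paragraph (o): (o) operates against (d): a current Tier C Notice is held. So (d) is unavailable.
Exception (e) requires that all employees are immediate family members of the owner; but at least one employee is not a family member, so (e) is unavailable.

No — exception (b) applies; Tessa's consultancy is not required to maintain a written harassment policy.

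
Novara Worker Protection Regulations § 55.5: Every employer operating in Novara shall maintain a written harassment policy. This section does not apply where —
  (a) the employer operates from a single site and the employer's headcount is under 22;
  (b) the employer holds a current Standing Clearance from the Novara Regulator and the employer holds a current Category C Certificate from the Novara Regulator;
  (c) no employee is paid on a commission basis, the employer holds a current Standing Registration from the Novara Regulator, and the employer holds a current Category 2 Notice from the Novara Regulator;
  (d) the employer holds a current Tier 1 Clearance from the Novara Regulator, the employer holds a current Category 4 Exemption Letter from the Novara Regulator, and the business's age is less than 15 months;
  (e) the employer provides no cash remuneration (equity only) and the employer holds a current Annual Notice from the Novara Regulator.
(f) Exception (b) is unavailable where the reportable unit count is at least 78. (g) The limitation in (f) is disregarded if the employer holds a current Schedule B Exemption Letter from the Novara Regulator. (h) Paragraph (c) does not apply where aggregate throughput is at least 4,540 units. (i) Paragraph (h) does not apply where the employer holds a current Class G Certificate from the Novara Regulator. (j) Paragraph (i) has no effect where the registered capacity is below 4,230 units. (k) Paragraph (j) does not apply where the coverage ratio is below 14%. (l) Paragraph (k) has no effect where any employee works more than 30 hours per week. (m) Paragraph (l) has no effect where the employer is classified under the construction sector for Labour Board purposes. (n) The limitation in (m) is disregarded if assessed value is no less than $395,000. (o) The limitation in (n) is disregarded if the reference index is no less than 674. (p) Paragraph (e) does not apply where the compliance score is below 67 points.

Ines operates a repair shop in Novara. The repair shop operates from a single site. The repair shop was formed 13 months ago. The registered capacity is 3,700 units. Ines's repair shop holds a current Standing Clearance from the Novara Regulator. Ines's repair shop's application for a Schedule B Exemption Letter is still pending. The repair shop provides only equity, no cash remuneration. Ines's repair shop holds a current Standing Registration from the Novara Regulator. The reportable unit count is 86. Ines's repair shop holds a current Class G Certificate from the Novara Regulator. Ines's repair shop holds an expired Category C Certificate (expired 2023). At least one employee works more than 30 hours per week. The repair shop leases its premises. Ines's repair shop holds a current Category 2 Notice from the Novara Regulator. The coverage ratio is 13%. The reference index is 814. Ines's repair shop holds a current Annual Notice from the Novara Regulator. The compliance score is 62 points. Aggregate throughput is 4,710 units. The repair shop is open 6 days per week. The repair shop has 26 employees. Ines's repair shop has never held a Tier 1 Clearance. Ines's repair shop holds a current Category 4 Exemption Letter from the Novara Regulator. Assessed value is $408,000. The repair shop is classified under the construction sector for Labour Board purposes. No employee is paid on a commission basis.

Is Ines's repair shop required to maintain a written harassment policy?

No — exception (c) applies; Ines's repair shop is not required to maintain a written harassment policy.

Exception (a) does not apply: the employer's headcount is 26, not under 22.
Exception (b) requires that the employer holds a current Category C Certificate from the Novara Regulator; but no current Category C Certificate is held, so (b) is unavailable.
Exception (c) is satisfied on its face — no employee is paid on commission; a current Standing Registration is held; a current Category 2 Notice is held. Considering the limiting provisions: (h) would limit (c) — aggregate throughput is 4,710 units, meeting the 4,540 units threshold — but (i) sets (h) aside: (i) operates — a current Class G Certificate is held. (j) applies (the registered capacity is 3,700 units, below the 4,230 units limit), but is set aside by (k): (k) operates against (j): the coverage ratio is 13%, below the 14% limit. (l) would limit (k) — at least one employee exceeds 30 hours/week — but (m) sets (l) aside: (m) operates against (l): the repair shop is classified under the construction sector. (n) would limit (m) — assessed value is $408,000, meeting the $395,000 threshold — but (o) sets (n) aside: (o) operates against (n): the reference index is 814, meeting the 674 threshold. (c) remains available.
Exception (d) fails — there is no Tier 1 Clearance in force.
Exception (e): remuneration is equity-only; a current Annual Notice is held — every condition holds. Turning to paragraph (p): (p) operates against (e): the compliance score is 62 points, below the 67 points limit. So (e) is unavailable.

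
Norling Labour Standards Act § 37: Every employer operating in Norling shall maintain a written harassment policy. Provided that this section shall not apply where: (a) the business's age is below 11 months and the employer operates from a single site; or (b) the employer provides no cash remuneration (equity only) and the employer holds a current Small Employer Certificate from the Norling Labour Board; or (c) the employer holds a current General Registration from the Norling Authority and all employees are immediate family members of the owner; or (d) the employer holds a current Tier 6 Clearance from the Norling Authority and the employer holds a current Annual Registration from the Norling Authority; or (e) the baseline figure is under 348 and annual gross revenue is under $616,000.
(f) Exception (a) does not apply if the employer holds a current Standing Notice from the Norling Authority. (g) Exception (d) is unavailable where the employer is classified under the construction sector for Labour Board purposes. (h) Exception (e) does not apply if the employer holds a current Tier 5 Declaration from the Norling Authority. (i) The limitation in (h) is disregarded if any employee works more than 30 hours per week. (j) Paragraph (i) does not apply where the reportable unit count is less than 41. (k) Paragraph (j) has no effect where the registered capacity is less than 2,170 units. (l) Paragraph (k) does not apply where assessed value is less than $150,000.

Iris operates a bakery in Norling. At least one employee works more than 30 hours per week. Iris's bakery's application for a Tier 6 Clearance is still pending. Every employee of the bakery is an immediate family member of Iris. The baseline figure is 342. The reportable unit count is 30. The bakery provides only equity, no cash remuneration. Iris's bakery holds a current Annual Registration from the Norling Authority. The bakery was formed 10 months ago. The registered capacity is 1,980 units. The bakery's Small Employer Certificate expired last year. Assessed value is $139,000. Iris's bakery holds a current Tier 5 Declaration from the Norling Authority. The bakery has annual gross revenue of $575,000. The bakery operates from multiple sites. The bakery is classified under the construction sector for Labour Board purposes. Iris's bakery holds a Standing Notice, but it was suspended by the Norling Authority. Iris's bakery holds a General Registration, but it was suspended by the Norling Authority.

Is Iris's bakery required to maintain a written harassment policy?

Exception (a) fails — the employer operates from multiple sites.
Exception (b) fails — the Small Employer Certificate has expired.
Exception (c) requires that the employer holds a current General Registration from the Norling Authority; but no current General Registration is held, so (c) is unavailable.
Exception (d) requires that the employer holds a current Tier 6 Clearance from the Norling Authority; but no current Tier 6 Clearance is held, so (d) is unavailable.
Exception (e): the baseline figure is 342, under the 348 limit; annual gross revenue is $575,000, under the $616,000 limit — every condition holds. However, paragraphs (h)–(l) must be considered: (h) operates against (e): a current Tier 5 Declaration is held. (i) would limit (h) — at least one employee exceeds 30 hours/week — but (j) sets (i) aside: (j) is triggered — the reportable unit count is 30, less than the 41 limit. (k) is triggered (the registered capacity is 1,980 units, less than the 2,170 units limit), but is itself disapplied by (l): (l) is triggered — assessed value is $139,000, less than the $150,000 limit. (e) is therefore removed.
Every exception is unavailable, so the rule governs.

Yes — Iris's bakery must maintain a written harassment policy.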